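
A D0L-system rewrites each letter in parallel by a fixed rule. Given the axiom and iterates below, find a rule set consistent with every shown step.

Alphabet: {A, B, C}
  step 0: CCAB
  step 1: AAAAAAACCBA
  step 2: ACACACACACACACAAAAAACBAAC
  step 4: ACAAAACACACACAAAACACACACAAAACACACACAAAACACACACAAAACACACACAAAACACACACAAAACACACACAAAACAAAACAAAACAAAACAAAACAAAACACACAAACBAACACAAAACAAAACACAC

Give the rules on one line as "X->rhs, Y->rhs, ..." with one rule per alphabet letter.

A->AC, B->CBA, C->AAA

  step 1 ⇒ step 2: AAAAAAACCBA ⇒ AC·AC·AC·AC·AC·AC·AC·AAA·AAA·CBA·AC
    A ↦ AC
    B ↦ CBA
    C ↦ AAA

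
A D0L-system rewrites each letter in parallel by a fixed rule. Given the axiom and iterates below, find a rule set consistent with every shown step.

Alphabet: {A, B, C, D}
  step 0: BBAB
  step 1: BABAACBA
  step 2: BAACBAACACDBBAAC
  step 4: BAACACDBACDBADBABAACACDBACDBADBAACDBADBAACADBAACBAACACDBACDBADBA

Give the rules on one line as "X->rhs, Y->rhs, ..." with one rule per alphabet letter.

A->AC, B->BA, C->DB, D->AD

  step 1 ⇒ step 2: BABAACBA ⇒ BA·AC·BA·AC·AC·DB·BA·AC
    A ↦ AC
    B ↦ BA
    C ↦ DB
    D ↦ AD  (constrained at step 2)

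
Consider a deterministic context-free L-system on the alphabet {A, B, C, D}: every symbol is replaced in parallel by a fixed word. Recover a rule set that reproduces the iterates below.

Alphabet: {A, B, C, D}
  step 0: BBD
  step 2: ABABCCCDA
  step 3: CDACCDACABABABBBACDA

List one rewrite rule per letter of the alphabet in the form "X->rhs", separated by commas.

A->CDA, B->C, C->AB, D->BBA

  step 2 ⇒ step 3: ABABCCCDA ⇒ CDA·C·CDA·C·AB·AB·AB·BBA·CDA
    A ↦ CDA
    B ↦ C
    C ↦ AB
    D ↦ BBA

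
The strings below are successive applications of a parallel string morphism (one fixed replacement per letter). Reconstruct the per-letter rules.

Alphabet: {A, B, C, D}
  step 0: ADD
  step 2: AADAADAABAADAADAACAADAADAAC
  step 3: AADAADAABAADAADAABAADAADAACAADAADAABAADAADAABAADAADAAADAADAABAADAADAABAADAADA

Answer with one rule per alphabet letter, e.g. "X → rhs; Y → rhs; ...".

  step 2 ⇒ step 3: AADAADAABAADAADAACAADAADAAC ⇒ AAD·AAD·AAB·AAD·AAD·AAB·AAD·AAD·AAC·AAD·AAD·AAB·AAD·AAD·AAB·AAD·AAD·A·AAD·AAD·AAB·AAD·AAD·AAB·AAD·AAD·A
    A ↦ AAD
    B ↦ AAC
    C ↦ A
    D ↦ AAB

A->AAD, B->AAC, C->A, D->AAB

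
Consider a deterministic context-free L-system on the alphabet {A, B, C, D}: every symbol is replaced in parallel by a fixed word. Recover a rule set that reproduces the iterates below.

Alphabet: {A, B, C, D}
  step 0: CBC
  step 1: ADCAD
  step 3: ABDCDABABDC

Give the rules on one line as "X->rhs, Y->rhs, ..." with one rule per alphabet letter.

A->D, B->C, C->AD, D->AB

  step 0 ⇒ step 1: CBC ⇒ AD·C·AD
    B ↦ C
    C ↦ AD
    A ↦ D  (constrained at step 1)
    D ↦ AB  (constrained at step 1)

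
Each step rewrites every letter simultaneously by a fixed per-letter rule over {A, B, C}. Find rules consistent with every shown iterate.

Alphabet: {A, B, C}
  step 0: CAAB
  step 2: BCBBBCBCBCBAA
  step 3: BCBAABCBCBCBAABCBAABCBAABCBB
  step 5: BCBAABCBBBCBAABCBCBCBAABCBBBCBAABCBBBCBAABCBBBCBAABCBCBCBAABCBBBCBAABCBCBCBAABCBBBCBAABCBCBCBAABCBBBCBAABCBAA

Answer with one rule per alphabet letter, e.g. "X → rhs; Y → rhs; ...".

  step 2 ⇒ step 3: BCBBBCBCBCBAA ⇒ BC·BAA·BC·BC·BC·BAA·BC·BAA·BC·BAA·BC·B·B
    A ↦ B
    B ↦ BC
    C ↦ BAA

A->B, B->BC, C->BAA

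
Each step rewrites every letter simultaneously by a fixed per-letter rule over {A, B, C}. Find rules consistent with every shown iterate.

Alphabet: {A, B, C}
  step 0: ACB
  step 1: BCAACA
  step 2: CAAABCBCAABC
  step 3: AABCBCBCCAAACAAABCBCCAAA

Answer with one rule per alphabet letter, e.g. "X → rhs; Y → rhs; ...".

A->BC, B->CA, C->AA

  step 2 ⇒ step 3: CAAABCBCAABC ⇒ AA·BC·BC·BC·CA·AA·CA·AA·BC·BC·CA·AA
    A ↦ BC
    B ↦ CA
    C ↦ AA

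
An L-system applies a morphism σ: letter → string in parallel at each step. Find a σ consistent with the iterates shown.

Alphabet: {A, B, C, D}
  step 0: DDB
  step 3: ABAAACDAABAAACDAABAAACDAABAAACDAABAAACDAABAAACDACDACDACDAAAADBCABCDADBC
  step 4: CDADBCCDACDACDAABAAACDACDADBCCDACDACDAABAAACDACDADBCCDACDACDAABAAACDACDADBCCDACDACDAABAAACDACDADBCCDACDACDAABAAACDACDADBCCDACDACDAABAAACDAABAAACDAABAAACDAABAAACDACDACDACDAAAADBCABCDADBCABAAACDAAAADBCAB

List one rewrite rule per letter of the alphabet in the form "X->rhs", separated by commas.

A->CDA, B->DBC, C->AB, D->AAA

  step 3 ⇒ step 4: ABAAACDAABAAACDAABAAACDAABAAACDAABAAACDAABAAACDACDACDACDAAAADBCABCDADBC ⇒ CDA·DBC·CDA·CDA·CDA·AB·AAA·CDA·CDA·DBC·CDA·CDA·CDA·AB·AAA·CDA·CDA·DBC·CDA·CDA·CDA·AB·AAA·CDA·CDA·DBC·CDA·CDA·CDA·AB·AAA·CDA·CDA·DBC·CDA·CDA·CDA·AB·AAA·CDA·CDA·DBC·CDA·CDA·CDA·AB·AAA·CDA·AB·AAA·CDA·AB·AAA·CDA·AB·AAA·CDA·CDA·CDA·CDA·AAA·DBC·AB·CDA·DBC·AB·AAA·CDA·AAA·DBC·AB
    A ↦ CDA
    B ↦ DBC
    C ↦ AB
    D ↦ AAA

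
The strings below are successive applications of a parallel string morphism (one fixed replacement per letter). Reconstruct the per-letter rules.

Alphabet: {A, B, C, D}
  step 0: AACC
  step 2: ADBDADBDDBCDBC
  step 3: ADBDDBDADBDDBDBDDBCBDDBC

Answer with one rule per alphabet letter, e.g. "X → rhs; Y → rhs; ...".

A->AD, B->D, C->BC, D->BD

  step 2 ⇒ step 3: ADBDADBDDBCDBC ⇒ AD·BD·D·BD·AD·BD·D·BD·BD·D·BC·BD·D·BC
    A ↦ AD
    B ↦ D
    C ↦ BC
    D ↦ BD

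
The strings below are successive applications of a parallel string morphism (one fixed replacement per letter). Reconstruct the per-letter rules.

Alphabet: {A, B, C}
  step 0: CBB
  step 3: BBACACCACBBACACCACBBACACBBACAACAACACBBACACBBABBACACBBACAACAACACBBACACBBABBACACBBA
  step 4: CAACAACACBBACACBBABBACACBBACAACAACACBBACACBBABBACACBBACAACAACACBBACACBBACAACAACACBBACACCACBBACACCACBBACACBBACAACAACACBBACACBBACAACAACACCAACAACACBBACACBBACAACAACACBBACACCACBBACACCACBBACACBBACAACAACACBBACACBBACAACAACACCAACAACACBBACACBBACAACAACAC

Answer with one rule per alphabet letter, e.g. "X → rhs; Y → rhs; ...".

A->CAC, B->CAA, C->BBA

  step 3 ⇒ step 4: BBACACCACBBACACCACBBACACBBACAACAACACBBACACBBABBACACBBACAACAACACBBACACBBABBACACBBA ⇒ CAA·CAA·CAC·BBA·CAC·BBA·BBA·CAC·BBA·CAA·CAA·CAC·BBA·CAC·BBA·BBA·CAC·BBA·CAA·CAA·CAC·BBA·CAC·BBA·CAA·CAA·CAC·BBA·CAC·CAC·BBA·CAC·CAC·BBA·CAC·BBA·CAA·CAA·CAC·BBA·CAC·BBA·CAA·CAA·CAC·CAA·CAA·CAC·BBA·CAC·BBA·CAA·CAA·CAC·BBA·CAC·CAC·BBA·CAC·CAC·BBA·CAC·BBA·CAA·CAA·CAC·BBA·CAC·BBA·CAA·CAA·CAC·CAA·CAA·CAC·BBA·CAC·BBA·CAA·CAA·CAC
    A ↦ CAC
    B ↦ CAA
    C ↦ BBA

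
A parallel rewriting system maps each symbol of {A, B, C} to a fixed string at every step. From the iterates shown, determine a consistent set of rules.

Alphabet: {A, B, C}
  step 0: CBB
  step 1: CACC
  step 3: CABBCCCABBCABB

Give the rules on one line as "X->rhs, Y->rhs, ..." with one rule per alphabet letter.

  step 0 ⇒ step 1: CBB ⇒ CA·C·C
    B ↦ C
    C ↦ CA
    A ↦ BB  (constrained at step 1)

A->BB, B->C, C->CA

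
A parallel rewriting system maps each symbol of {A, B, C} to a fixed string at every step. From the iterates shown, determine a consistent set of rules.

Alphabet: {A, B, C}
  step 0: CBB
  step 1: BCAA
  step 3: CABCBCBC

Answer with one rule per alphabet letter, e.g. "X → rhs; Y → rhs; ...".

A->C, B->A, C->BC

  step 0 ⇒ step 1: CBB ⇒ BC·A·A
    B ↦ A
    C ↦ BC
    A ↦ C  (constrained at step 1)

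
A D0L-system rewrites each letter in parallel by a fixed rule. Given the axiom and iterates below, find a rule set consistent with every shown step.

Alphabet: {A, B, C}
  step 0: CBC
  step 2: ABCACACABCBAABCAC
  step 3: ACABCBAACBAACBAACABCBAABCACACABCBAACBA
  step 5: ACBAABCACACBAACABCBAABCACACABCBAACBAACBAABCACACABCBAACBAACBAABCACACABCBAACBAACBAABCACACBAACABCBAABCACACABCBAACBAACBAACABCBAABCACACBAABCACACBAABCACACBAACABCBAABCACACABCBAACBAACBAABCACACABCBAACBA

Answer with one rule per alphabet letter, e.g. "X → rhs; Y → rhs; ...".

A->AC, B->ABC, C->BA

  step 2 ⇒ step 3: ABCACACABCBAABCAC ⇒ AC·ABC·BA·AC·BA·AC·BA·AC·ABC·BA·ABC·AC·AC·ABC·BA·AC·BA
    A ↦ AC
    B ↦ ABC
    C ↦ BA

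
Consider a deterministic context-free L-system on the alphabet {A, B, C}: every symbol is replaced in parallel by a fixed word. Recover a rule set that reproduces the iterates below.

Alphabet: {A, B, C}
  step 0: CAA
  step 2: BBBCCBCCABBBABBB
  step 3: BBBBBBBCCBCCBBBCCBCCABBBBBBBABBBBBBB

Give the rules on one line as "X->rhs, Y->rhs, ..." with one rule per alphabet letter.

A->AB, B->BB, C->BCC

  step 2 ⇒ step 3: BBBCCBCCABBBABBB ⇒ BB·BB·BB·BCC·BCC·BB·BCC·BCC·AB·BB·BB·BB·AB·BB·BB·BB
    A ↦ AB
    B ↦ BB
    C ↦ BCC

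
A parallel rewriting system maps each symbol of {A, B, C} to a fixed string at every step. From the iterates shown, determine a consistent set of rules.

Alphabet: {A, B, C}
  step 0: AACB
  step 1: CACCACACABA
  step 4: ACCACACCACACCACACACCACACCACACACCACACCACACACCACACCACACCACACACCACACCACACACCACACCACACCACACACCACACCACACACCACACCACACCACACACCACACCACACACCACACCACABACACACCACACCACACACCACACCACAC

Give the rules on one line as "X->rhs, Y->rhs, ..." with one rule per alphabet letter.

  step 0 ⇒ step 1: AACB ⇒ CAC·CAC·AC·ABA
    A ↦ CAC
    B ↦ ABA
    C ↦ AC

A->CAC, B->ABA, C->AC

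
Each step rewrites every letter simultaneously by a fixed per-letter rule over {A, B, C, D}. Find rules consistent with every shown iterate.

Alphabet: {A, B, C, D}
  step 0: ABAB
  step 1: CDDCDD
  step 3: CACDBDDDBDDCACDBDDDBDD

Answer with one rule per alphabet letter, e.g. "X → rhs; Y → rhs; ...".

A->C, B->DD, C->CA, D->DB

  step 0 ⇒ step 1: ABAB ⇒ C·DD·C·DD
    A ↦ C
    B ↦ DD
    C ↦ CA  (constrained at step 1)
    D ↦ DB  (constrained at step 1)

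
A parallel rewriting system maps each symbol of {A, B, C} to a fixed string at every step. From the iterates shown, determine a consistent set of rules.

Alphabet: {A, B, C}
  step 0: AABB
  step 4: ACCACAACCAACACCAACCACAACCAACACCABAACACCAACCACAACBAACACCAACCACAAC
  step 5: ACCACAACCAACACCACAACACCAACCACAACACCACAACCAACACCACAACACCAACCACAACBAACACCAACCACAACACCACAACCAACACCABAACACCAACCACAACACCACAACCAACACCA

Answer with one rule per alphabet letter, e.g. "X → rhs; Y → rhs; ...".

A->AC, B->BA, C->CA

  step 4 ⇒ step 5: ACCACAACCAACACCAACCACAACCAACACCABAACACCAACCACAACBAACACCAACCACAAC ⇒ AC·CA·CA·AC·CA·AC·AC·CA·CA·AC·AC·CA·AC·CA·CA·AC·AC·CA·CA·AC·CA·AC·AC·CA·CA·AC·AC·CA·AC·CA·CA·AC·BA·AC·AC·CA·AC·CA·CA·AC·AC·CA·CA·AC·CA·AC·AC·CA·BA·AC·AC·CA·AC·CA·CA·AC·AC·CA·CA·AC·CA·AC·AC·CA
    A ↦ AC
    B ↦ BA
    C ↦ CA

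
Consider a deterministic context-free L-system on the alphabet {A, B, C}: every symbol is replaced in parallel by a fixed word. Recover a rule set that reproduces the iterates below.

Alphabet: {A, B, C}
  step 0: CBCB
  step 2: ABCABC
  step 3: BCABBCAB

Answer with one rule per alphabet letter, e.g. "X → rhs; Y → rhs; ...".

A->BC, B->A, C->B

  step 2 ⇒ step 3: ABCABC ⇒ BC·A·B·BC·A·B
    A ↦ BC
    B ↦ A
    C ↦ B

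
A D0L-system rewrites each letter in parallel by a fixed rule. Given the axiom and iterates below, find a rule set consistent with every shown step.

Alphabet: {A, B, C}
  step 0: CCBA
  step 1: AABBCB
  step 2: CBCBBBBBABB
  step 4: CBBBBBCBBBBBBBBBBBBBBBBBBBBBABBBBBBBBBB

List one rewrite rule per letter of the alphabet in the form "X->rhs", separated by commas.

A->CB, B->BB, C->A

  step 1 ⇒ step 2: AABBCB ⇒ CB·CB·BB·BB·A·BB
    A ↦ CB
    B ↦ BB
    C ↦ A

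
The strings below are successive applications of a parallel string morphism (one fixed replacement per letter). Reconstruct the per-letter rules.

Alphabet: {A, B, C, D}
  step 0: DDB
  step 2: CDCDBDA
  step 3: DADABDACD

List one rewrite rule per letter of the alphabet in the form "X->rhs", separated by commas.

  step 2 ⇒ step 3: CDCDBDA ⇒ D·A·D·A·BD·A·CD
    A ↦ CD
    B ↦ BD
    C ↦ D
    D ↦ A

A->CD, B->BD, C->D, D->A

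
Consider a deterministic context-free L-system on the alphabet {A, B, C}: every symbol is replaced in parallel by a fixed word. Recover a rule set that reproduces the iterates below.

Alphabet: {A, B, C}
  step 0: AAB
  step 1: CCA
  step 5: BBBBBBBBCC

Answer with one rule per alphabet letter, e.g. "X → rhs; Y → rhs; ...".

  step 0 ⇒ step 1: AAB ⇒ C·C·A
    A ↦ C
    B ↦ A
    C ↦ BB  (constrained at step 1)

A->C, B->A, C->BB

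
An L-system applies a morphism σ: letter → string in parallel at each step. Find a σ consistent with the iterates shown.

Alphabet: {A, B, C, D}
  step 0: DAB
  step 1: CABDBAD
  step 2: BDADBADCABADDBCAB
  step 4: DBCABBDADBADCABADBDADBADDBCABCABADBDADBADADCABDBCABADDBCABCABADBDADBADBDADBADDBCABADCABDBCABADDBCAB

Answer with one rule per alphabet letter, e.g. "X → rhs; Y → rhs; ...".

A->DB, B->AD, C->BDA, D->CAB

  step 1 ⇒ step 2: CABDBAD ⇒ BDA·DB·AD·CAB·AD·DB·CAB
    A ↦ DB
    B ↦ AD
    C ↦ BDA
    D ↦ CAB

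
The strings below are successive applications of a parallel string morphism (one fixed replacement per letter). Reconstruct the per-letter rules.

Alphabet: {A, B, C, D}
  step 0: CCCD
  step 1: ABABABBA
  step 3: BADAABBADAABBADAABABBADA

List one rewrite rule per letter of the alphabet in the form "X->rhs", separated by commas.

  step 0 ⇒ step 1: CCCD ⇒ AB·AB·AB·BA
    C ↦ AB
    D ↦ BA
    A ↦ DA  (constrained at step 1)
    B ↦ C  (constrained at step 1)

A->DA, B->C, C->AB, D->BA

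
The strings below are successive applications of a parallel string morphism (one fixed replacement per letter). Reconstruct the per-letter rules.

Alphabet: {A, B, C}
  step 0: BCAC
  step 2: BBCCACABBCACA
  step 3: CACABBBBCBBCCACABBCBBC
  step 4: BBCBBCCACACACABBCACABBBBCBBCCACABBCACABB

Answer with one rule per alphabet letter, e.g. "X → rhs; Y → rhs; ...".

  step 3 ⇒ step 4: CACABBBBCBBCCACABBCBBC ⇒ BB·C·BB·C·CA·CA·CA·CA·BB·CA·CA·BB·BB·C·BB·C·CA·CA·BB·CA·CA·BB
    A ↦ C
    B ↦ CA
    C ↦ BB

A->C, B->CA, C->BB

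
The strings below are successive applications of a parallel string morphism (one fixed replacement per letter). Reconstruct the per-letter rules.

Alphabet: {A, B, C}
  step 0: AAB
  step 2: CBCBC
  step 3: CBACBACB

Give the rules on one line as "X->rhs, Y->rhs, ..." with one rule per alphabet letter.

  step 2 ⇒ step 3: CBCBC ⇒ CB·A·CB·A·CB
    B ↦ A
    C ↦ CB
    A ↦ C  (constrained at step 0)

A->C, B->A, C->CB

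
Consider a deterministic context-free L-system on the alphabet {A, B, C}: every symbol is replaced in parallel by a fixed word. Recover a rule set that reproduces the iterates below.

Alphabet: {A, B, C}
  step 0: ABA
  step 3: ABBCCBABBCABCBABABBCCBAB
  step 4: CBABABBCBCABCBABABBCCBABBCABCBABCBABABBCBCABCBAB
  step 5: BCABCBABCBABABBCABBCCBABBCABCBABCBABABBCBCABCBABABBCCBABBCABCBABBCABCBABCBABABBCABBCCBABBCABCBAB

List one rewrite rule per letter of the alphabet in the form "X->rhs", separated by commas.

  step 4 ⇒ step 5: CBABABBCBCABCBABABBCCBABBCABCBABCBABABBCBCABCBAB ⇒ BC·AB·CB·AB·CB·AB·AB·BC·AB·BC·CB·AB·BC·AB·CB·AB·CB·AB·AB·BC·BC·AB·CB·AB·AB·BC·CB·AB·BC·AB·CB·AB·BC·AB·CB·AB·CB·AB·AB·BC·AB·BC·CB·AB·BC·AB·CB·AB
    A ↦ CB
    B ↦ AB
    C ↦ BC

A->CB, B->AB, C->BC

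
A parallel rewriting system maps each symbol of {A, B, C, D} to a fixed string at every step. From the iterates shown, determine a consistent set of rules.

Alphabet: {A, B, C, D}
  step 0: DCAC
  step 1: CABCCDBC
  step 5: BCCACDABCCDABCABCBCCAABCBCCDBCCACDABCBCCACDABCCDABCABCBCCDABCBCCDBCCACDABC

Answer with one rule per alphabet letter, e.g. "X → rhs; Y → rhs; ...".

  step 0 ⇒ step 1: DCAC ⇒ CA·BC·CD·BC
    A ↦ CD
    C ↦ BC
    D ↦ CA
    B ↦ A  (constrained at step 1)

A->CD, B->A, C->BC, D->CA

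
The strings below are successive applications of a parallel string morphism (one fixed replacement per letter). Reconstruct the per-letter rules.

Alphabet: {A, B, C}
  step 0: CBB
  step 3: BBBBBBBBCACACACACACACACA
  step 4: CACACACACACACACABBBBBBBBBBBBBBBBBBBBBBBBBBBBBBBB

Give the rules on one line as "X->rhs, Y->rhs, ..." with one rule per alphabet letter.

A->BB, B->CA, C->BB

  step 3 ⇒ step 4: BBBBBBBBCACACACACACACACA ⇒ CA·CA·CA·CA·CA·CA·CA·CA·BB·BB·BB·BB·BB·BB·BB·BB·BB·BB·BB·BB·BB·BB·BB·BB
    A ↦ BB
    B ↦ CA
    C ↦ BB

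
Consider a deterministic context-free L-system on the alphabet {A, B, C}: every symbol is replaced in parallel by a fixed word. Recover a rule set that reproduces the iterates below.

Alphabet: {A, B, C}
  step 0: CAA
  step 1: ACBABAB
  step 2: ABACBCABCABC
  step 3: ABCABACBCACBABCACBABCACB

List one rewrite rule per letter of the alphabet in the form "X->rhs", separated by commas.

  step 2 ⇒ step 3: ABACBCABCABC ⇒ AB·C·AB·ACB·C·ACB·AB·C·ACB·AB·C·ACB
    A ↦ AB
    B ↦ C
    C ↦ ACB

A->AB, B->C, C->ACB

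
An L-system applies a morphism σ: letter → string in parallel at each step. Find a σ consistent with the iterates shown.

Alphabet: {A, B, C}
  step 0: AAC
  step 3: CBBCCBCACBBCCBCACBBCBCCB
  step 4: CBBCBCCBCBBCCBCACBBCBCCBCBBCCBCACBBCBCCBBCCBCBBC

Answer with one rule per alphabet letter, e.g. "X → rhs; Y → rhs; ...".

  step 3 ⇒ step 4: CBBCCBCACBBCCBCACBBCBCCB ⇒ CB·BC·BC·CB·CB·BC·CB·CA·CB·BC·BC·CB·CB·BC·CB·CA·CB·BC·BC·CB·BC·CB·CB·BC
    A ↦ CA
    B ↦ BC
    C ↦ CB

A->CA, B->BC, C->CB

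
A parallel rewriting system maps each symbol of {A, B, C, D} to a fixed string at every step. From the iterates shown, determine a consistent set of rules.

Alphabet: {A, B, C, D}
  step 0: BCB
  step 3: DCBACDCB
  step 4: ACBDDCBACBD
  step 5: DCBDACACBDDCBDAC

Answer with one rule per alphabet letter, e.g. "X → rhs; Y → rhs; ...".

A->DC, B->D, C->B, D->AC

  step 4 ⇒ step 5: ACBDDCBACBD ⇒ DC·B·D·AC·AC·B·D·DC·B·D·AC
    A ↦ DC
    B ↦ D
    C ↦ B
    D ↦ AC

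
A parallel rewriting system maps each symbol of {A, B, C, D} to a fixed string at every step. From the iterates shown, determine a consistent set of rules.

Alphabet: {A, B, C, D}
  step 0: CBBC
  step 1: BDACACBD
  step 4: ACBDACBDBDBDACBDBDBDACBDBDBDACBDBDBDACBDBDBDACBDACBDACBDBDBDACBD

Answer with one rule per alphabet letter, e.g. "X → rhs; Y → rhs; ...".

  step 0 ⇒ step 1: CBBC ⇒ BD·AC·AC·BD
    B ↦ AC
    C ↦ BD
    A ↦ BD  (constrained at step 1)
    D ↦ BD  (constrained at step 1)

A->BD, B->AC, C->BD, D->BD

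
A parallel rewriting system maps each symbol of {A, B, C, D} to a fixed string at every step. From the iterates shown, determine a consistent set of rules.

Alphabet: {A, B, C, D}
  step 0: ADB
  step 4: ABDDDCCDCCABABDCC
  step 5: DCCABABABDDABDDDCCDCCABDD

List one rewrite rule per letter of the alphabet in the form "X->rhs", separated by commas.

A->DC, B->C, C->D, D->AB

  step 4 ⇒ step 5: ABDDDCCDCCABABDCC ⇒ DC·C·AB·AB·AB·D·D·AB·D·D·DC·C·DC·C·AB·D·D
    A ↦ DC
    B ↦ C
    C ↦ D
    D ↦ AB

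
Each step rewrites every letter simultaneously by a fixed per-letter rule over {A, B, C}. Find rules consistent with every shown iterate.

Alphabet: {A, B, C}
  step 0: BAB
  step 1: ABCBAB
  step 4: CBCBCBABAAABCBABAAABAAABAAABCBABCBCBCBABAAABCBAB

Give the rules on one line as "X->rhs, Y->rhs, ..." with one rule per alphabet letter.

  step 0 ⇒ step 1: BAB ⇒ AB·CB·AB
    A ↦ CB
    B ↦ AB
    C ↦ AA  (constrained at step 1)

A->CB, B->AB, C->AA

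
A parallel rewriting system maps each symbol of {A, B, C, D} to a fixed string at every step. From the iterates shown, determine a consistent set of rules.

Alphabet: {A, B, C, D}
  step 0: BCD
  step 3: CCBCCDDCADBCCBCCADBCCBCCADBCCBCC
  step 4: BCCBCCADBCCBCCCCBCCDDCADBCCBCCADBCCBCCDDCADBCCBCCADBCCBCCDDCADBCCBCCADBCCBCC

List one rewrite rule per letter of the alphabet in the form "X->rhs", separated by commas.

  step 3 ⇒ step 4: CCBCCDDCADBCCBCCADBCCBCCADBCCBCC ⇒ BCC·BCC·AD·BCC·BCC·C·C·BCC·DD·C·AD·BCC·BCC·AD·BCC·BCC·DD·C·AD·BCC·BCC·AD·BCC·BCC·DD·C·AD·BCC·BCC·AD·BCC·BCC
    A ↦ DD
    B ↦ AD
    C ↦ BCC
    D ↦ C

A->DD, B->AD, C->BCC, D->C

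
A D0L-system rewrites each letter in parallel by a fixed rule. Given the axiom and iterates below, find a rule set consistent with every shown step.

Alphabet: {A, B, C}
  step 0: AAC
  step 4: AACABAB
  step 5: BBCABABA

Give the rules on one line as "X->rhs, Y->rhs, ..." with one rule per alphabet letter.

A->B, B->A, C->CA

  step 4 ⇒ step 5: AACABAB ⇒ B·B·CA·B·A·B·A
    A ↦ B
    B ↦ A
    C ↦ CA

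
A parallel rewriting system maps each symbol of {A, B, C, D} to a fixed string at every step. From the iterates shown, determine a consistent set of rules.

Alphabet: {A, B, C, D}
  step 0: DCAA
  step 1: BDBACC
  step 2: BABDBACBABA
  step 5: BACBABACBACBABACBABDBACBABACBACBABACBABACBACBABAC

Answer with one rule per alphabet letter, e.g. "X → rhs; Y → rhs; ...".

  step 1 ⇒ step 2: BDBACC ⇒ BA·BD·BA·C·BA·BA
    A ↦ C
    B ↦ BA
    C ↦ BA
    D ↦ BD

A->C, B->BA, C->BA, D->BD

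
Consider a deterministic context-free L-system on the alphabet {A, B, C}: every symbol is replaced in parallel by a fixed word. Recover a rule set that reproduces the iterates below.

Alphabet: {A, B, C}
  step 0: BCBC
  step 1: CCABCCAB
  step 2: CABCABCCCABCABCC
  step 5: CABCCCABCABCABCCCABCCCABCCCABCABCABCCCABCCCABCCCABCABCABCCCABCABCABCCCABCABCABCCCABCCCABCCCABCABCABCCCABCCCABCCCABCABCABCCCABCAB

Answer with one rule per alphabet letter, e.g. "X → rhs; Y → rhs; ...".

  step 1 ⇒ step 2: CCABCCAB ⇒ CAB·CAB·C·C·CAB·CAB·C·C
    A ↦ C
    B ↦ C
    C ↦ CAB

A->C, B->C, C->CAB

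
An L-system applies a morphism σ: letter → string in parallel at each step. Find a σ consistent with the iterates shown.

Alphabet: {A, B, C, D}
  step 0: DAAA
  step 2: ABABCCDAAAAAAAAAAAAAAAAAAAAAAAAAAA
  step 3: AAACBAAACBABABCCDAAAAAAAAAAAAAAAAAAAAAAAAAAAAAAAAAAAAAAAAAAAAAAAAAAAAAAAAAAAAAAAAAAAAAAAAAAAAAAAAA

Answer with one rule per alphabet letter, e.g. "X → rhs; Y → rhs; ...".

  step 2 ⇒ step 3: ABABCCDAAAAAAAAAAAAAAAAAAAAAAAAAAA ⇒ AAA·CB·AAA·CB·AB·AB·CCD·AAA·AAA·AAA·AAA·AAA·AAA·AAA·AAA·AAA·AAA·AAA·AAA·AAA·AAA·AAA·AAA·AAA·AAA·AAA·AAA·AAA·AAA·AAA·AAA·AAA·AAA·AAA
    A ↦ AAA
    B ↦ CB
    C ↦ AB
    D ↦ CCD

A->AAA, B->CB, C->AB, D->CCD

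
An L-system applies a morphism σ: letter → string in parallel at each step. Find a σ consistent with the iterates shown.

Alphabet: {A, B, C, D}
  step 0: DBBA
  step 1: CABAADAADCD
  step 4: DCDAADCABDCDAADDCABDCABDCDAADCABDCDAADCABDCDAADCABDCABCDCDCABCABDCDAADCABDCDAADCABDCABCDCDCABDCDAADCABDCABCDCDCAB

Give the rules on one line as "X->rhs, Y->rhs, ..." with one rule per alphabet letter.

  step 0 ⇒ step 1: DBBA ⇒ CAB·AAD·AAD·CD
    A ↦ CD
    B ↦ AAD
    D ↦ CAB
    C ↦ D  (constrained at step 1)

A->CD, B->AAD, C->D, D->CAB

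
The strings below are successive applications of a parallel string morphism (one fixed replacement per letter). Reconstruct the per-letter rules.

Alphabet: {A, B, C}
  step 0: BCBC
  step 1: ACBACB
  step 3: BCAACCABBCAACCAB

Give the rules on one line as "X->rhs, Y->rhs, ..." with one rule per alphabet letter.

A->CA, B->AC, C->B

  step 0 ⇒ step 1: BCBC ⇒ AC·B·AC·B
    B ↦ AC
    C ↦ B
    A ↦ CA  (constrained at step 1)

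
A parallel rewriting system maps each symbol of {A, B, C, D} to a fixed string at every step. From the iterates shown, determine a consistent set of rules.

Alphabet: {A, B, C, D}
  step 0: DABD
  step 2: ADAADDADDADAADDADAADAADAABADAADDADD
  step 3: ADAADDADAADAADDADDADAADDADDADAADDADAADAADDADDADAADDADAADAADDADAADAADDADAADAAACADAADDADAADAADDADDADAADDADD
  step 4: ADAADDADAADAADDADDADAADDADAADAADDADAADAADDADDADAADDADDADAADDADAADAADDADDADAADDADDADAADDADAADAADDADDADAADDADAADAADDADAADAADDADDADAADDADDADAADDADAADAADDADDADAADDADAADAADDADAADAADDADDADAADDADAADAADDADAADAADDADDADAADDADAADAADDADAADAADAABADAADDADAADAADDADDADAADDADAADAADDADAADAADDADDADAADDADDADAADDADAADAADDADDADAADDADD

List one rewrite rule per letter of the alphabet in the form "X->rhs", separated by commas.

A->ADA, B->AAC, C->AB, D->ADD

  step 3 ⇒ step 4: ADAADDADAADAADDADDADAADDADDADAADDADAADAADDADDADAADDADAADAADDADAADAADDADAADAAACADAADDADAADAADDADDADAADDADD ⇒ ADA·ADD·ADA·ADA·ADD·ADD·ADA·ADD·ADA·ADA·ADD·ADA·ADA·ADD·ADD·ADA·ADD·ADD·ADA·ADD·ADA·ADA·ADD·ADD·ADA·ADD·ADD·ADA·ADD·ADA·ADA·ADD·ADD·ADA·ADD·ADA·ADA·ADD·ADA·ADA·ADD·ADD·ADA·ADD·ADD·ADA·ADD·ADA·ADA·ADD·ADD·ADA·ADD·ADA·ADA·ADD·ADA·ADA·ADD·ADD·ADA·ADD·ADA·ADA·ADD·ADA·ADA·ADD·ADD·ADA·ADD·ADA·ADA·ADD·ADA·ADA·ADA·AB·ADA·ADD·ADA·ADA·ADD·ADD·ADA·ADD·ADA·ADA·ADD·ADA·ADA·ADD·ADD·ADA·ADD·ADD·ADA·ADD·ADA·ADA·ADD·ADD·ADA·ADD·ADD
    A ↦ ADA
    C ↦ AB
    D ↦ ADD
  step 2 ⇒ step 3: ADAADDADDADAADDADAADAADAABADAADDADD ⇒ ADA·ADD·ADA·ADA·ADD·ADD·ADA·ADD·ADD·ADA·ADD·ADA·ADA·ADD·ADD·ADA·ADD·ADA·ADA·ADD·ADA·ADA·ADD·ADA·ADA·AAC·ADA·ADD·ADA·ADA·ADD·ADD·ADA·ADD·ADD
    B ↦ AAC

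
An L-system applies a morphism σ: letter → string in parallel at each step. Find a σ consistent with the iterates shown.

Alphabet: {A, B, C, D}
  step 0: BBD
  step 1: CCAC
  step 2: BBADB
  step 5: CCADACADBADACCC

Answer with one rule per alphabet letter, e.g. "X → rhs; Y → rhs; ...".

  step 1 ⇒ step 2: CCAC ⇒ B·B·AD·B
    A ↦ AD
    C ↦ B
  step 0 ⇒ step 1: BBD ⇒ C·C·AC
    B ↦ C
  step 0 ⇒ step 1: BBD ⇒ C·C·AC
    D ↦ AC

A->AD, B->C, C->B, D->AC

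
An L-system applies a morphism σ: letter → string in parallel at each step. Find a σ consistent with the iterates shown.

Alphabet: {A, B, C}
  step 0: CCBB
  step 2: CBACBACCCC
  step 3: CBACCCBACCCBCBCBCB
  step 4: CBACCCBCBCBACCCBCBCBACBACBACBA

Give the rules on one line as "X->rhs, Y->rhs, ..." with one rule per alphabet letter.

A->CC, B->A, C->CB

  step 3 ⇒ step 4: CBACCCBACCCBCBCBCB ⇒ CB·A·CC·CB·CB·CB·A·CC·CB·CB·CB·A·CB·A·CB·A·CB·A
    A ↦ CC
    B ↦ A
    C ↦ CB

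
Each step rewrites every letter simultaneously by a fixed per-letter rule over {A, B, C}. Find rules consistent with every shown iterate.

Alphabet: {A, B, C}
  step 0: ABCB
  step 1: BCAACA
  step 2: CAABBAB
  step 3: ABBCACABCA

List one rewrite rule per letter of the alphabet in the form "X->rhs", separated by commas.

A->B, B->CA, C->A

  step 2 ⇒ step 3: CAABBAB ⇒ A·B·B·CA·CA·B·CA
    A ↦ B
    B ↦ CA
    C ↦ A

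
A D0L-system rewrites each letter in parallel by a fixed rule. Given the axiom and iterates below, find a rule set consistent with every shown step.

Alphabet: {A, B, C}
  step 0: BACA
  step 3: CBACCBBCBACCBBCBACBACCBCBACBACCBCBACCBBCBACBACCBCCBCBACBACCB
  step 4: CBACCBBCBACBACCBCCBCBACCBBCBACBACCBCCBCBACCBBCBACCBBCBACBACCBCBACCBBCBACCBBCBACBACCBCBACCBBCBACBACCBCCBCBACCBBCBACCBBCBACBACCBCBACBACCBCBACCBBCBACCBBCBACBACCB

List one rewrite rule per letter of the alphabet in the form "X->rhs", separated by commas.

A->B, B->CCB, C->CBA

  step 3 ⇒ step 4: CBACCBBCBACCBBCBACBACCBCBACBACCBCBACCBBCBACBACCBCCBCBACBACCB ⇒ CBA·CCB·B·CBA·CBA·CCB·CCB·CBA·CCB·B·CBA·CBA·CCB·CCB·CBA·CCB·B·CBA·CCB·B·CBA·CBA·CCB·CBA·CCB·B·CBA·CCB·B·CBA·CBA·CCB·CBA·CCB·B·CBA·CBA·CCB·CCB·CBA·CCB·B·CBA·CCB·B·CBA·CBA·CCB·CBA·CBA·CCB·CBA·CCB·B·CBA·CCB·B·CBA·CBA·CCB
    A ↦ B
    B ↦ CCB
    C ↦ CBA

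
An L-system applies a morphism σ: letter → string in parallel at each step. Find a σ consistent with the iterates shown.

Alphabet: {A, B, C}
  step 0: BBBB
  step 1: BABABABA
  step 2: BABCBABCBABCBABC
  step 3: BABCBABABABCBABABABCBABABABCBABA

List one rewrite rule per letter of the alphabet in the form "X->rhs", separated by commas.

A->BC, B->BA, C->BA

  step 2 ⇒ step 3: BABCBABCBABCBABC ⇒ BA·BC·BA·BA·BA·BC·BA·BA·BA·BC·BA·BA·BA·BC·BA·BA
    A ↦ BC
    B ↦ BA
    C ↦ BA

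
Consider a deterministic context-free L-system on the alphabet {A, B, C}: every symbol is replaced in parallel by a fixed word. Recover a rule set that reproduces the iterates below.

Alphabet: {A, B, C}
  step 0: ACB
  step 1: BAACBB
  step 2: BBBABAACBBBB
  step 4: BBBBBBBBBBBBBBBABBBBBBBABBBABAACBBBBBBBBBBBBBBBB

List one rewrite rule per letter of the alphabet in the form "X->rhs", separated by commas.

  step 1 ⇒ step 2: BAACBB ⇒ BB·BA·BA·AC·BB·BB
    A ↦ BA
    B ↦ BB
    C ↦ AC

A->BA, B->BB, C->AC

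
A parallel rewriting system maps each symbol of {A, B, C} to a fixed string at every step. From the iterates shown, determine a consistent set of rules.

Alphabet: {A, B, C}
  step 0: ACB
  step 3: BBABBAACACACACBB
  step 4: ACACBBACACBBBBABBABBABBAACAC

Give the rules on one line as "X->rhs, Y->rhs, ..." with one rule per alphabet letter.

  step 3 ⇒ step 4: BBABBAACACACACBB ⇒ AC·AC·BB·AC·AC·BB·BB·A·BB·A·BB·A·BB·A·AC·AC
    A ↦ BB
    B ↦ AC
    C ↦ A

A->BB, B->AC, C->A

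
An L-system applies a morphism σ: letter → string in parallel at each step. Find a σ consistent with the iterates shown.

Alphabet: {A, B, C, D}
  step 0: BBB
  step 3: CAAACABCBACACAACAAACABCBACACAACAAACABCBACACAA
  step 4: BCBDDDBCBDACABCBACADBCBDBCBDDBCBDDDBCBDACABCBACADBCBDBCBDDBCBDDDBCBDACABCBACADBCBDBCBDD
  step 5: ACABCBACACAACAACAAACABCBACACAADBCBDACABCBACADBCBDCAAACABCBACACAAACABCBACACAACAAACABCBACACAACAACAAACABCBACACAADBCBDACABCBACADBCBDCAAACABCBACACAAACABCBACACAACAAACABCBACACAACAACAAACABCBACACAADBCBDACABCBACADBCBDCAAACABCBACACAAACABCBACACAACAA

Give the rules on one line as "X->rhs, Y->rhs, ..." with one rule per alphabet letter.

  step 4 ⇒ step 5: BCBDDDBCBDACABCBACADBCBDBCBDDBCBDDDBCBDACABCBACADBCBDBCBDDBCBDDDBCBDACABCBACADBCBDBCBDD ⇒ ACA·BCB·ACA·CAA·CAA·CAA·ACA·BCB·ACA·CAA·D·BCB·D·ACA·BCB·ACA·D·BCB·D·CAA·ACA·BCB·ACA·CAA·ACA·BCB·ACA·CAA·CAA·ACA·BCB·ACA·CAA·CAA·CAA·ACA·BCB·ACA·CAA·D·BCB·D·ACA·BCB·ACA·D·BCB·D·CAA·ACA·BCB·ACA·CAA·ACA·BCB·ACA·CAA·CAA·ACA·BCB·ACA·CAA·CAA·CAA·ACA·BCB·ACA·CAA·D·BCB·D·ACA·BCB·ACA·D·BCB·D·CAA·ACA·BCB·ACA·CAA·ACA·BCB·ACA·CAA·CAA
    A ↦ D
    B ↦ ACA
    C ↦ BCB
    D ↦ CAA

A->D, B->ACA, C->BCB, D->CAA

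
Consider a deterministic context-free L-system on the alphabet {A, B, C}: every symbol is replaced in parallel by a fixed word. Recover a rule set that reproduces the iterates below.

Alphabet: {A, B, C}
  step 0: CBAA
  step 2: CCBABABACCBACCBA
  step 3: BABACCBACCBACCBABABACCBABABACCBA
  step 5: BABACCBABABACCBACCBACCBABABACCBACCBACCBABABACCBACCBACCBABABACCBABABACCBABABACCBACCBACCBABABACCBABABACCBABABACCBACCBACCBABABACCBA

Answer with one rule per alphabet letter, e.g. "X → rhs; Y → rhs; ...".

  step 2 ⇒ step 3: CCBABABACCBACCBA ⇒ BA·BA·CC·BA·CC·BA·CC·BA·BA·BA·CC·BA·BA·BA·CC·BA
    A ↦ BA
    B ↦ CC
    C ↦ BA

A->BA, B->CC, C->BA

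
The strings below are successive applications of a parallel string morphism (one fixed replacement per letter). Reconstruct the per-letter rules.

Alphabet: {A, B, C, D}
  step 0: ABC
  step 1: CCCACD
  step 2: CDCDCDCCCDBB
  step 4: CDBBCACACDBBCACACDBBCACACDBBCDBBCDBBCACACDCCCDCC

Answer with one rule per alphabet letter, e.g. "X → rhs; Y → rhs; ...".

A->CC, B->CA, C->CD, D->BB

  step 1 ⇒ step 2: CCCACD ⇒ CD·CD·CD·CC·CD·BB
    A ↦ CC
    C ↦ CD
    D ↦ BB
  step 0 ⇒ step 1: ABC ⇒ CC·CA·CD
    B ↦ CA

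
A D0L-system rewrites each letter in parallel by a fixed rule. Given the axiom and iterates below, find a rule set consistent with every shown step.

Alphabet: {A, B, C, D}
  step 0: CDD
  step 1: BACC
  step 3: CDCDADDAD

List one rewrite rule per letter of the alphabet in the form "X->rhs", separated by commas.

A->D, B->DA, C->BA, D->C

  step 0 ⇒ step 1: CDD ⇒ BA·C·C
    C ↦ BA
    D ↦ C
    A ↦ D  (constrained at step 1)
    B ↦ DA  (constrained at step 1)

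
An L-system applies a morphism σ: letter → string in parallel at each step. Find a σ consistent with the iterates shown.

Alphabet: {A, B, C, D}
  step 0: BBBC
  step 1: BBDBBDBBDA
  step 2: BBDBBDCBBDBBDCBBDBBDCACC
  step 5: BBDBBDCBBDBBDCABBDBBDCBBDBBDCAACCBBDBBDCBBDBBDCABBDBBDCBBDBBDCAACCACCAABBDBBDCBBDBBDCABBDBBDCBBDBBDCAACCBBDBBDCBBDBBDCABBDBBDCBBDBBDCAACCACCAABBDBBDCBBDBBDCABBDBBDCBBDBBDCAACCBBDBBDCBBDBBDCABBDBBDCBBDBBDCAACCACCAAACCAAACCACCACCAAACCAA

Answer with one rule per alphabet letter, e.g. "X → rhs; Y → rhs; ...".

A->ACC, B->BBD, C->A, D->C

  step 1 ⇒ step 2: BBDBBDBBDA ⇒ BBD·BBD·C·BBD·BBD·C·BBD·BBD·C·ACC
    A ↦ ACC
    B ↦ BBD
    D ↦ C
  step 0 ⇒ step 1: BBBC ⇒ BBD·BBD·BBD·A
    C ↦ A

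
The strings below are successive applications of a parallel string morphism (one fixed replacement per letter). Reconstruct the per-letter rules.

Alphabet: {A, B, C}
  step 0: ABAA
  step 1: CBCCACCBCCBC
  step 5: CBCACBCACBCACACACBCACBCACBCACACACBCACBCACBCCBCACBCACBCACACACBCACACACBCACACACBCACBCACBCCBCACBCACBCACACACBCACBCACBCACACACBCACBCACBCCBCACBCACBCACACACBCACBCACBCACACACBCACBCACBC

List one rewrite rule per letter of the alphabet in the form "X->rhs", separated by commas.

  step 0 ⇒ step 1: ABAA ⇒ CBC·CAC·CBC·CBC
    A ↦ CBC
    B ↦ CAC
    C ↦ A  (constrained at step 1)

A->CBC, B->CAC, C->A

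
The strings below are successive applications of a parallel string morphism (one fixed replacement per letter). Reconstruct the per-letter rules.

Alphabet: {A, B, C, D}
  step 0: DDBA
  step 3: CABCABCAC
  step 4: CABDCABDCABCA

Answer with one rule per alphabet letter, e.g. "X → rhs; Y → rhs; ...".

A->B, B->D, C->CA, D->C

  step 3 ⇒ step 4: CABCABCAC ⇒ CA·B·D·CA·B·D·CA·B·CA
    A ↦ B
    B ↦ D
    C ↦ CA
    D ↦ C  (constrained at step 0)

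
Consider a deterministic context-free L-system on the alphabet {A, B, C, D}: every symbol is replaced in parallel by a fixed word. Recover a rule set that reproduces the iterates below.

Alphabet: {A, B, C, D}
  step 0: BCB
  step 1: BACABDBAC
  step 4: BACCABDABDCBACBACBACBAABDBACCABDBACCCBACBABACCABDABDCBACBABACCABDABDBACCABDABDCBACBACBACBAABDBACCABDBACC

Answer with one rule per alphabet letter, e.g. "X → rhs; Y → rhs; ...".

A->C, B->BAC, C->ABD, D->BA

  step 0 ⇒ step 1: BCB ⇒ BAC·ABD·BAC
    B ↦ BAC
    C ↦ ABD
    A ↦ C  (constrained at step 1)
    D ↦ BA  (constrained at step 1)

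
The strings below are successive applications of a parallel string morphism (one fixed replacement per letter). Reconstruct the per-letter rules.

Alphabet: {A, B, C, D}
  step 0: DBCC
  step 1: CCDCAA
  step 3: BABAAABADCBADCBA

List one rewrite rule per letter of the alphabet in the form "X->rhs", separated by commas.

  step 0 ⇒ step 1: DBCC ⇒ CC·DC·A·A
    B ↦ DC
    C ↦ A
    D ↦ CC
    A ↦ BA  (constrained at step 1)

A->BA, B->DC, C->A, D->CC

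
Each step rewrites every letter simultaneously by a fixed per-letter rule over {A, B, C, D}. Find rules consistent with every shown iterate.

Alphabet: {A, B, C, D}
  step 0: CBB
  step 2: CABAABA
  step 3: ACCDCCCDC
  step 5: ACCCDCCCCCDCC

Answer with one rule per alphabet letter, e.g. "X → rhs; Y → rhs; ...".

A->C, B->CD, C->A, D->BA

  step 2 ⇒ step 3: CABAABA ⇒ A·C·CD·C·C·CD·C
    A ↦ C
    B ↦ CD
    C ↦ A
    D ↦ BA  (constrained at step 3)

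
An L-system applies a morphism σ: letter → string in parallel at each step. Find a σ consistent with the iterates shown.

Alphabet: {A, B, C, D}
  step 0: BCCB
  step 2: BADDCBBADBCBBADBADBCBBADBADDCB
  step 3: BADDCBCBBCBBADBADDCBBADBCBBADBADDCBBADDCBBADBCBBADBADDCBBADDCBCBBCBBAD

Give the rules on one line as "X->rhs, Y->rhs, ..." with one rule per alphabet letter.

A->D, B->BAD, C->BCB, D->CB

  step 2 ⇒ step 3: BADDCBBADBCBBADBADBCBBADBADDCB ⇒ BAD·D·CB·CB·BCB·BAD·BAD·D·CB·BAD·BCB·BAD·BAD·D·CB·BAD·D·CB·BAD·BCB·BAD·BAD·D·CB·BAD·D·CB·CB·BCB·BAD
    A ↦ D
    B ↦ BAD
    C ↦ BCB
    D ↦ CB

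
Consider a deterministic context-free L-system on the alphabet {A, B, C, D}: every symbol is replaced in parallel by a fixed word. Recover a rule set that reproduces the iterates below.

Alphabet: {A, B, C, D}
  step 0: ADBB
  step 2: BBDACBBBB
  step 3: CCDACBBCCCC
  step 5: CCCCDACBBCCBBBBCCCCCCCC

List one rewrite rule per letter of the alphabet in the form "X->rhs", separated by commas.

A->C, B->C, C->BB, D->DA

  step 2 ⇒ step 3: BBDACBBBB ⇒ C·C·DA·C·BB·C·C·C·C
    A ↦ C
    B ↦ C
    C ↦ BB
    D ↦ DA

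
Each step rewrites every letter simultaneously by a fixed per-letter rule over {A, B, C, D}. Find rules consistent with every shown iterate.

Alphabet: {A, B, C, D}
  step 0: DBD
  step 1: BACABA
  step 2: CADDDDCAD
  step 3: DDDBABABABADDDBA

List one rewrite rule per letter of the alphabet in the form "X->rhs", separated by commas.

A->D, B->CA, C->DD, D->BA

  step 2 ⇒ step 3: CADDDDCAD ⇒ DD·D·BA·BA·BA·BA·DD·D·BA
    A ↦ D
    C ↦ DD
    D ↦ BA
  step 0 ⇒ step 1: DBD ⇒ BA·CA·BA
    B ↦ CA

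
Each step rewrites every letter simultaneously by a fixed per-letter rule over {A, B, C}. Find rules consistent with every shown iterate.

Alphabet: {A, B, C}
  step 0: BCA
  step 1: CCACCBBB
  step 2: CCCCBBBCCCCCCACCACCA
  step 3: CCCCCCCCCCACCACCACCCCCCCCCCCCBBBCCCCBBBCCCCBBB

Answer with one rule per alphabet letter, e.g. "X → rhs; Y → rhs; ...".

A->BBB, B->CCA, C->CC

  step 2 ⇒ step 3: CCCCBBBCCCCCCACCACCA ⇒ CC·CC·CC·CC·CCA·CCA·CCA·CC·CC·CC·CC·CC·CC·BBB·CC·CC·BBB·CC·CC·BBB
    A ↦ BBB
    B ↦ CCA
    C ↦ CC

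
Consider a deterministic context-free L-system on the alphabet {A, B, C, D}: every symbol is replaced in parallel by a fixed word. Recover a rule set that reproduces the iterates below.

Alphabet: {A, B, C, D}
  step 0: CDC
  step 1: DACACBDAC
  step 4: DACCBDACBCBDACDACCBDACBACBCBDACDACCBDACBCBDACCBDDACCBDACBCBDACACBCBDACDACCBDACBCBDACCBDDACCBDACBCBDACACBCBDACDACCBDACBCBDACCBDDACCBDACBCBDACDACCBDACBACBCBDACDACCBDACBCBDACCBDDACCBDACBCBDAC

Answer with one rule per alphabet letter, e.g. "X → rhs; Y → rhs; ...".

A->CB, B->CBD, C->DAC, D->ACB

  step 0 ⇒ step 1: CDC ⇒ DAC·ACB·DAC
    C ↦ DAC
    D ↦ ACB
    A ↦ CB  (constrained at step 1)
    B ↦ CBD  (constrained at step 1)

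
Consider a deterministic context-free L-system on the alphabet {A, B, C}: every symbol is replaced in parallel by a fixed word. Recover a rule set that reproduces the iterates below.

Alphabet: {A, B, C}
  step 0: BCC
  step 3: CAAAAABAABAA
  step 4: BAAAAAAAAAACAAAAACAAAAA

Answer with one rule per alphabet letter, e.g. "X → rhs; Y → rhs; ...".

A->AA, B->CA, C->B

  step 3 ⇒ step 4: CAAAAABAABAA ⇒ B·AA·AA·AA·AA·AA·CA·AA·AA·CA·AA·AA
    A ↦ AA
    B ↦ CA
    C ↦ B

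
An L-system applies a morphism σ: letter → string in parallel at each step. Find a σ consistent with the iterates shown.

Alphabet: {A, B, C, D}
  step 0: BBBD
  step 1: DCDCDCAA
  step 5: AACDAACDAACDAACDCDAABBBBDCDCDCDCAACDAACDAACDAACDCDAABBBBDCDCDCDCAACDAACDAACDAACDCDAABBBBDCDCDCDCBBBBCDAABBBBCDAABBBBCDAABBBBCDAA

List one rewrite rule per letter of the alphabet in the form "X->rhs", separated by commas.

  step 0 ⇒ step 1: BBBD ⇒ DC·DC·DC·AA
    B ↦ DC
    D ↦ AA
    A ↦ BB  (constrained at step 1)
    C ↦ CD  (constrained at step 1)

A->BB, B->DC, C->CD, D->AA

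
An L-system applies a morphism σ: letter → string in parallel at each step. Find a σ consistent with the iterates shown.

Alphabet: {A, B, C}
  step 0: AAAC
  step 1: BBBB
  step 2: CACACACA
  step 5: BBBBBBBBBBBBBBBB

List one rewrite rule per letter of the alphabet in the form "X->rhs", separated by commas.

  step 1 ⇒ step 2: BBBB ⇒ CA·CA·CA·CA
    B ↦ CA
  step 0 ⇒ step 1: AAAC ⇒ B·B·B·B
    A ↦ B
  step 0 ⇒ step 1: AAAC ⇒ B·B·B·B
    C ↦ B

A->B, B->CA, C->B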